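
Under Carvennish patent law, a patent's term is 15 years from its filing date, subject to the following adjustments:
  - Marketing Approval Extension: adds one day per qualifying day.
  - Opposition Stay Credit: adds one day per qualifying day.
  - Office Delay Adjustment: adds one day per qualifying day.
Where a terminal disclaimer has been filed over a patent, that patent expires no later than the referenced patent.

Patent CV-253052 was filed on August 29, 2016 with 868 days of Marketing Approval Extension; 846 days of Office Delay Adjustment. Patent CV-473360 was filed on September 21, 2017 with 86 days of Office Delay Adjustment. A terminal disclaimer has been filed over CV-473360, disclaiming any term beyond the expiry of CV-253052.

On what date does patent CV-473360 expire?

December 16, 2032

Natural term of CV-473360:
  Base: filing + 15 years → 21 September 2032.
  Office Delay Adjustment: +86 days → 16 December 2032.
Expiry of referenced patent CV-253052:
  Base: filing + 15 years → 29 August 2031.
  Marketing Approval Extension: +868 days → 13 January 2034.
  Office Delay Adjustment: +846 days → 8 May 2036.
Terminal disclaimer: CV-473360 expires on the earlier of 16 December 2032 and 8 May 2036.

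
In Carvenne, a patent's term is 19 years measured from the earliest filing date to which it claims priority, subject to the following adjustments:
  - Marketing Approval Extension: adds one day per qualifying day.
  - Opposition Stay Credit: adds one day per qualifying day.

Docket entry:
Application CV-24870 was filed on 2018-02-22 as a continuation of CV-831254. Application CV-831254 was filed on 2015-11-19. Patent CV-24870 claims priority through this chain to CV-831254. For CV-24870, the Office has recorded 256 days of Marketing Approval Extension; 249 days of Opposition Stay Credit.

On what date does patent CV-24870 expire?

Earliest priority filing: 19 November 2015.
Base term: 19 November 2015 + 19 years → 19 November 2034.
Marketing Approval Extension: +256 days → 2 August 2035.
Opposition Stay Credit: +249 days → 7 April 2036.

April 7, 2036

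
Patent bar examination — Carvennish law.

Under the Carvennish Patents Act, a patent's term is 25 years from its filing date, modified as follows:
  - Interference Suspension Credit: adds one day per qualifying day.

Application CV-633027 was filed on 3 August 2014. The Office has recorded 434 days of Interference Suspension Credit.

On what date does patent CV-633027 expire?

Base term: filing date + 25 years → 3 August 2039.
Interference Suspension Credit: +434 days → 10 October 2040.

October 10, 2040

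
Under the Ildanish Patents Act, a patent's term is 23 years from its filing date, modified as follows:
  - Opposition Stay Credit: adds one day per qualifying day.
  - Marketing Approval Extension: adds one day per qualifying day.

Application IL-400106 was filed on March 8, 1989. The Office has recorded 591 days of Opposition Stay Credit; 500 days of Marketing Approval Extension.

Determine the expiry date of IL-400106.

2015-03-04

Base term: filing date + 23 years → 8 March 2012.
Opposition Stay Credit: +591 days → 20 October 2013.
Marketing Approval Extension: +500 days → 4 March 2015.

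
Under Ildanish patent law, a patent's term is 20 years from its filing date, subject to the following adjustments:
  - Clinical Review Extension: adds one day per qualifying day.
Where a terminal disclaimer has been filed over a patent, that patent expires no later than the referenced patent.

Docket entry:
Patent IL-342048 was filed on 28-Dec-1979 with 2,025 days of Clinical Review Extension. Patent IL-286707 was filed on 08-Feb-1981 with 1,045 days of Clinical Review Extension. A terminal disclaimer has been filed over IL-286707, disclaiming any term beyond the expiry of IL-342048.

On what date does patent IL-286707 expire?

Natural term of IL-286707:
  Base: filing + 20 years → 8 February 2001.
  Clinical Review Extension: +1045 days → 20 December 2003.
Expiry of referenced patent IL-342048:
  Base: filing + 20 years → 28 December 1999.
  Clinical Review Extension: +2025 days → 14 July 2005.
Terminal disclaimer: IL-286707 expires on the earlier of 20 December 2003 and 14 July 2005.

December 20, 2003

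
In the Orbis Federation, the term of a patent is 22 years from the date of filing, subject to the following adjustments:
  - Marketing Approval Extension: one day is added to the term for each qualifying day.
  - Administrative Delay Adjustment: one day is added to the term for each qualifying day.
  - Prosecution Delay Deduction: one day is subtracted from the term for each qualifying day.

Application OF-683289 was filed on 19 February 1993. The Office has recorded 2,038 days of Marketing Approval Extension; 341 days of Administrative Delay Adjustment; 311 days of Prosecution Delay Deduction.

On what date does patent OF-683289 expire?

October 18, 2020

Base term: filing date + 22 years → 19 February 2015.
Marketing Approval Extension: +2038 days → 18 September 2020.
Administrative Delay Adjustment: +341 days → 25 August 2021.
Prosecution Delay Deduction: −311 days → 18 October 2020.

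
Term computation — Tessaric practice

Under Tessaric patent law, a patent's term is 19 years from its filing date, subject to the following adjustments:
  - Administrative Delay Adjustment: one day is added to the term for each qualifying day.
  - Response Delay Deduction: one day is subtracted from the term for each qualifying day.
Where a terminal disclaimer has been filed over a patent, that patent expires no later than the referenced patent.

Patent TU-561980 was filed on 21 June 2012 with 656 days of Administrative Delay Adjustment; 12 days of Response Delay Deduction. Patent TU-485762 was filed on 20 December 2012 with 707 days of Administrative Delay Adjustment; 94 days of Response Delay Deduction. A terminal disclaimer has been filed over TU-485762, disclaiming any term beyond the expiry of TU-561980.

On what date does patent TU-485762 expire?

Natural term of TU-485762:
  Base: filing + 19 years → 20 December 2031.
  Administrative Delay Adjustment: +707 days → 26 November 2033.
  Response Delay Deduction: −94 days → 24 August 2033.
Expiry of referenced patent TU-561980:
  Base: filing + 19 years → 21 June 2031.
  Administrative Delay Adjustment: +656 days → 7 April 2033.
  Response Delay Deduction: −12 days → 26 March 2033.
Terminal disclaimer: TU-485762 expires on the earlier of 24 August 2033 and 26 March 2033.

March 26, 2033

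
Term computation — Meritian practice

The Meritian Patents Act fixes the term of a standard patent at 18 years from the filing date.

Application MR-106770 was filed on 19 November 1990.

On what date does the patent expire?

Filing date + 18 years → 19 November 2008.

2008-11-19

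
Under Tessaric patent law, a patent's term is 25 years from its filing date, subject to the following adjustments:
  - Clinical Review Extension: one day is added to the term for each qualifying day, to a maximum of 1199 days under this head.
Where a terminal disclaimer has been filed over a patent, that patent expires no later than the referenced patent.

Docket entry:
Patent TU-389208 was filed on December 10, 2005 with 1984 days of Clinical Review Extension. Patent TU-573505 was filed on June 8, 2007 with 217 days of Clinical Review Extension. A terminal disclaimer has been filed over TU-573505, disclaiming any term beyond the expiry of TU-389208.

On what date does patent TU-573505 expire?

Natural term of TU-573505:
  Base: filing + 25 years → 8 June 2032.
  Clinical Review Extension: 217 days (within the 1199-day cap) → +217 days → 11 January 2033.
Expiry of referenced patent TU-389208:
  Base: filing + 25 years → 10 December 2030.
  Clinical Review Extension: 1984 days claimed exceeds the 1199-day cap, so +1199 days → 23 March 2034.
Terminal disclaimer: TU-573505 expires on the earlier of 11 January 2033 and 23 March 2034.

January 11, 2033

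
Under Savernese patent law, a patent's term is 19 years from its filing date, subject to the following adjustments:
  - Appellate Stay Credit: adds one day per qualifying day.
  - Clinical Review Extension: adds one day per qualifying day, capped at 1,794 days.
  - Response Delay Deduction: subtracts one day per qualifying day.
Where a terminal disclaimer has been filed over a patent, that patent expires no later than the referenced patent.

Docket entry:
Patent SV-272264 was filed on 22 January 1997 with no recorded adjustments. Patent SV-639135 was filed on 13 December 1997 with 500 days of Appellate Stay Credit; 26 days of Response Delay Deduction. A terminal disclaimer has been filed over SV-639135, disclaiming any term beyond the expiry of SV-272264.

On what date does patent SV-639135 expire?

Natural term of SV-639135:
  Base: filing + 19 years → 13 December 2016.
  Appellate Stay Credit: +500 days → 27 April 2018.
  Response Delay Deduction: −26 days → 1 April 2018.
Expiry of referenced patent SV-272264:
  Base: filing + 19 years → 22 January 2016.
Terminal disclaimer: SV-639135 expires on the earlier of 1 April 2018 and 22 January 2016.

January 22, 2016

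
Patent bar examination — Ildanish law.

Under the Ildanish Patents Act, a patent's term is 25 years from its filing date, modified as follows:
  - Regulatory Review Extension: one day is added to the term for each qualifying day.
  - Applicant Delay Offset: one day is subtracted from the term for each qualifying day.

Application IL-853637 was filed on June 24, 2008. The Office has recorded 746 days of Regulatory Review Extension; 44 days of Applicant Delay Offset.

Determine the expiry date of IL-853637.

Base term: filing date + 25 years → 24 June 2033.
Regulatory Review Extension: +746 days → 10 July 2035.
Applicant Delay Offset: −44 days → 27 May 2035.

May 27, 2035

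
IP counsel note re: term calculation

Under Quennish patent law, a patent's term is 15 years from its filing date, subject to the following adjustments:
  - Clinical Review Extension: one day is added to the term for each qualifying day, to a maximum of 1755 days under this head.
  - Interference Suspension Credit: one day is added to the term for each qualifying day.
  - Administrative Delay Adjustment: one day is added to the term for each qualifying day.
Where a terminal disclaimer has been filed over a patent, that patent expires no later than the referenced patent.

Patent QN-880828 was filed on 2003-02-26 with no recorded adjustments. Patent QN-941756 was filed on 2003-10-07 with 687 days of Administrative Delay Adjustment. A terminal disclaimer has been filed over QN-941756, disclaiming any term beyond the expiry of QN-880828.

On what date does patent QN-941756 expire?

February 26, 2018

Natural term of QN-941756:
  Base: filing + 15 years → 7 October 2018.
  Administrative Delay Adjustment: +687 days → 24 August 2020.
Expiry of referenced patent QN-880828:
  Base: filing + 15 years → 26 February 2018.
Terminal disclaimer: QN-941756 expires on the earlier of 24 August 2020 and 26 February 2018.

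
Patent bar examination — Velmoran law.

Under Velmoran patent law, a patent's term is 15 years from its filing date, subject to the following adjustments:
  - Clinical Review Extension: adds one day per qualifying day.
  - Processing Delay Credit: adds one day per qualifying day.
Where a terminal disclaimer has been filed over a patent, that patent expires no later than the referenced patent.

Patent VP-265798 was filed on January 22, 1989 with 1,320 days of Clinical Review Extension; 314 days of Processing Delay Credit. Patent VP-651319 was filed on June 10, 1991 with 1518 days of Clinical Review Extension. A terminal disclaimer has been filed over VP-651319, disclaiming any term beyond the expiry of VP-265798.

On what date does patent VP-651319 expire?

July 13, 2008

Natural term of VP-651319:
  Base: filing + 15 years → 10 June 2006.
  Clinical Review Extension: +1518 days → 6 August 2010.
Expiry of referenced patent VP-265798:
  Base: filing + 15 years → 22 January 2004.
  Clinical Review Extension: +1320 days → 3 September 2007.
  Processing Delay Credit: +314 days → 13 July 2008.
Terminal disclaimer: VP-651319 expires on the earlier of 6 August 2010 and 13 July 2008.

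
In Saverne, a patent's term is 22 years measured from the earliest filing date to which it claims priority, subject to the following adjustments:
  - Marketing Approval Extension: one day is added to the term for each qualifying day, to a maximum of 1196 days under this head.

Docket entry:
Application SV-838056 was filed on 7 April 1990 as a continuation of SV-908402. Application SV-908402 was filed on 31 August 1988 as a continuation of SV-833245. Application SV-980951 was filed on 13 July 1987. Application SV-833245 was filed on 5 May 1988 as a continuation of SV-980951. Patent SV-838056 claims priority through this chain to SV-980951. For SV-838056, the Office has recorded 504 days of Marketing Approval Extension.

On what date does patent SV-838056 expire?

November 29, 2010

Earliest priority filing: 13 July 1987.
Base term: 13 July 1987 + 22 years → 13 July 2009.
Marketing Approval Extension: 504 days (within the 1196-day cap) → +504 days → 29 November 2010.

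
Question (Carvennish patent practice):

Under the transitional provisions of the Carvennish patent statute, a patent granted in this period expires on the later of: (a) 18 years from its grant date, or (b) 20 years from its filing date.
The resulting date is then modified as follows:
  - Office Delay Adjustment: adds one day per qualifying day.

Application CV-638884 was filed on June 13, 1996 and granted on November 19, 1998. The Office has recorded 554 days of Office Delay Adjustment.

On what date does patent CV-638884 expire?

(a) grant + 18 years → 19 November 2016.
(b) filing + 20 years → 13 June 2016.
Later of the two: 19 November 2016.
Office Delay Adjustment: +554 days → 27 May 2018.

May 27, 2018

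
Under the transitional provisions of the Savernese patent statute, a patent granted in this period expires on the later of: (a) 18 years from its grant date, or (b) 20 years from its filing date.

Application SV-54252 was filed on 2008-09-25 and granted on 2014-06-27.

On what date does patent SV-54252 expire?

(a) grant + 18 years → 27 June 2032.
(b) filing + 20 years → 25 September 2028.
Later of the two: 27 June 2032.

June 27, 2032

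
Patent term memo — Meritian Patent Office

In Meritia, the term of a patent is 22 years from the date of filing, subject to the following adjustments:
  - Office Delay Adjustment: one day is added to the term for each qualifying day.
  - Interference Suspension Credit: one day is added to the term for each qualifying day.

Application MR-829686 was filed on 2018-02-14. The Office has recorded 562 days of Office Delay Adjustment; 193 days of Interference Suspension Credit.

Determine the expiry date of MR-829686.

2042-03-10

Base term: filing date + 22 years → 14 February 2040.
Office Delay Adjustment: +562 days → 29 August 2041.
Interference Suspension Credit: +193 days → 10 March 2042.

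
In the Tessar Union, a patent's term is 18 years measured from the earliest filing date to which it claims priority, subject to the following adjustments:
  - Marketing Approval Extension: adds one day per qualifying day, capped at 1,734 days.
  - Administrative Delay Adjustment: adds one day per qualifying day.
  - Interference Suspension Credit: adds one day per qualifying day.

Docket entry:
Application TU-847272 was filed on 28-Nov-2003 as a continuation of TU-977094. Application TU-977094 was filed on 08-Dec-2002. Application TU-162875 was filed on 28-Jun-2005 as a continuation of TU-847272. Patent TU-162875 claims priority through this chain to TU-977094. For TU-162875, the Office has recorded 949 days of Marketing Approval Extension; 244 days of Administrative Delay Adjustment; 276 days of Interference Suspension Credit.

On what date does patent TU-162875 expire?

2024-12-16

Earliest priority filing: 8 December 2002.
Base term: 8 December 2002 + 18 years → 8 December 2020.
Marketing Approval Extension: 949 days (within the 1734-day cap) → +949 days → 15 July 2023.
Administrative Delay Adjustment: +244 days → 15 March 2024.
Interference Suspension Credit: +276 days → 16 December 2024.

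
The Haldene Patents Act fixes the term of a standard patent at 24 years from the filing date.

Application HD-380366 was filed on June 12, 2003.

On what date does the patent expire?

Filing date + 24 years → 12 June 2027.

June 12, 2027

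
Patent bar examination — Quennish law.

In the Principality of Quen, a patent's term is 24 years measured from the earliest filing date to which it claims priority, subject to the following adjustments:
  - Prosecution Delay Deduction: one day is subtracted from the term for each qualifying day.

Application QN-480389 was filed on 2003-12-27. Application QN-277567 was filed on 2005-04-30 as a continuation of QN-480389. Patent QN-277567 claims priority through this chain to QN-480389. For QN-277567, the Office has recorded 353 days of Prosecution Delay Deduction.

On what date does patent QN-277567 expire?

Earliest priority filing: 27 December 2003.
Base term: 27 December 2003 + 24 years → 27 December 2027.
Prosecution Delay Deduction: −353 days → 8 January 2027.

January 8, 2027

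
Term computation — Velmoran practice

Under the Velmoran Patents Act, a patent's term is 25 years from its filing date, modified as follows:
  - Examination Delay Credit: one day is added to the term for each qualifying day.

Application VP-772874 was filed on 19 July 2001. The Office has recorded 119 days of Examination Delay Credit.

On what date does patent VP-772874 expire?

November 15, 2026

Base term: filing date + 25 years → 19 July 2026.
Examination Delay Credit: +119 days → 15 November 2026.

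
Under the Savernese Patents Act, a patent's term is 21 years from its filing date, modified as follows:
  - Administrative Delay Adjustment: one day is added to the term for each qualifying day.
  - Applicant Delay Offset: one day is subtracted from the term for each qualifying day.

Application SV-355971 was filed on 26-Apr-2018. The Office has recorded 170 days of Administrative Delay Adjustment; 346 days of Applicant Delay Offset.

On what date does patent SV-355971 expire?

November 1, 2038

Base term: filing date + 21 years → 26 April 2039.
Administrative Delay Adjustment: +170 days → 13 October 2039.
Applicant Delay Offset: −346 days → 1 November 2038.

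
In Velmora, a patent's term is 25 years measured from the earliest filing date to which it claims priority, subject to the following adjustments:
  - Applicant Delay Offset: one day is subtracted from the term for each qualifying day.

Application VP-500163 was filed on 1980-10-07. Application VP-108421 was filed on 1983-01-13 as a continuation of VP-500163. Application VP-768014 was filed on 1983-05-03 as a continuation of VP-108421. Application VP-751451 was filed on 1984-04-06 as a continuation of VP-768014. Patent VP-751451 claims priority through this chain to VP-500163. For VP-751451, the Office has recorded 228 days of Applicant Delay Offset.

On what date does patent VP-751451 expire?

February 21, 2005

Earliest priority filing: 7 October 1980.
Base term: 7 October 1980 + 25 years → 7 October 2005.
Applicant Delay Offset: −228 days → 21 February 2005.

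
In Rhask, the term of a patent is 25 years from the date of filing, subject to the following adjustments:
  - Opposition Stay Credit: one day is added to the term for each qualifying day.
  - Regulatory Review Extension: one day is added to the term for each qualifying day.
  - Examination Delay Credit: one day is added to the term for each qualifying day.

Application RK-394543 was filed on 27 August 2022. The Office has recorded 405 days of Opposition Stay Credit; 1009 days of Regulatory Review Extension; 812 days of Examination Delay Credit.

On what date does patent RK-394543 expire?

2053-09-30

Base term: filing date + 25 years → 27 August 2047.
Opposition Stay Credit: +405 days → 5 October 2048.
Regulatory Review Extension: +1009 days → 11 July 2051.
Examination Delay Credit: +812 days → 30 September 2053.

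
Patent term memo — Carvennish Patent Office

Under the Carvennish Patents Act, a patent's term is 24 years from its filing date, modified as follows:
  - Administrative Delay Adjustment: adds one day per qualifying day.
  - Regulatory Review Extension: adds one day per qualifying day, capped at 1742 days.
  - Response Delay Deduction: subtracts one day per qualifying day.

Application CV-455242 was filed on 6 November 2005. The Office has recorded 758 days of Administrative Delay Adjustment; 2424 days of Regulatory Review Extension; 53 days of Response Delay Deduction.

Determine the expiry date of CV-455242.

2036-07-19

Base term: filing date + 24 years → 6 November 2029.
Administrative Delay Adjustment: +758 days → 4 December 2031.
Regulatory Review Extension: 2424 days claimed exceeds the 1742-day cap, so +1742 days → 10 September 2036.
Response Delay Deduction: −53 days → 19 July 2036.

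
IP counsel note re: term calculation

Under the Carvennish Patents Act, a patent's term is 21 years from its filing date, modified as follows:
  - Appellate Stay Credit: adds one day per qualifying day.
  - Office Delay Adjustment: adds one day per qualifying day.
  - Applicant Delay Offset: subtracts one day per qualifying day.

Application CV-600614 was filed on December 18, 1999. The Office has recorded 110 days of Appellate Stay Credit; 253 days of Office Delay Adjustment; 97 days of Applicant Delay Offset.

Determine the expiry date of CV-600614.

Base term: filing date + 21 years → 18 December 2020.
Appellate Stay Credit: +110 days → 7 April 2021.
Office Delay Adjustment: +253 days → 16 December 2021.
Applicant Delay Offset: −97 days → 10 September 2021.

2021-09-10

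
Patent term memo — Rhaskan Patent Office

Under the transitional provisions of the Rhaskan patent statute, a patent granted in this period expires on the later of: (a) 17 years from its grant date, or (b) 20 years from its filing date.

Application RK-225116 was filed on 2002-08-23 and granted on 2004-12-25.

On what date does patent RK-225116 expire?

2022-08-23

(a) grant + 17 years → 25 December 2021.
(b) filing + 20 years → 23 August 2022.
Later of the two: 23 August 2022.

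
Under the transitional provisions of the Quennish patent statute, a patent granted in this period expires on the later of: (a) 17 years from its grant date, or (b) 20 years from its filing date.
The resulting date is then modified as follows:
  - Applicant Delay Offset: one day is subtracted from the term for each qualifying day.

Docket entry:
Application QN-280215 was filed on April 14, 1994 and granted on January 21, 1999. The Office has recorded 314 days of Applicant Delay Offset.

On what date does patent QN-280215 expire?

March 13, 2015

(a) grant + 17 years → 21 January 2016.
(b) filing + 20 years → 14 April 2014.
Later of the two: 21 January 2016.
Applicant Delay Offset: −314 days → 13 March 2015.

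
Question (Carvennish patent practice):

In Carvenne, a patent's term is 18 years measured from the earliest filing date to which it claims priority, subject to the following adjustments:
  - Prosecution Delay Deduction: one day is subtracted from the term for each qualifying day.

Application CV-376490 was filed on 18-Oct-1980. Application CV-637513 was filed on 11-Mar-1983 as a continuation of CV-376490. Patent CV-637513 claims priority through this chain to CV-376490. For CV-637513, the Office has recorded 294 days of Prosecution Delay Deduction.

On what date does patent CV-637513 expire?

Earliest priority filing: 18 October 1980.
Base term: 18 October 1980 + 18 years → 18 October 1998.
Prosecution Delay Deduction: −294 days → 28 December 1997.

December 28, 1997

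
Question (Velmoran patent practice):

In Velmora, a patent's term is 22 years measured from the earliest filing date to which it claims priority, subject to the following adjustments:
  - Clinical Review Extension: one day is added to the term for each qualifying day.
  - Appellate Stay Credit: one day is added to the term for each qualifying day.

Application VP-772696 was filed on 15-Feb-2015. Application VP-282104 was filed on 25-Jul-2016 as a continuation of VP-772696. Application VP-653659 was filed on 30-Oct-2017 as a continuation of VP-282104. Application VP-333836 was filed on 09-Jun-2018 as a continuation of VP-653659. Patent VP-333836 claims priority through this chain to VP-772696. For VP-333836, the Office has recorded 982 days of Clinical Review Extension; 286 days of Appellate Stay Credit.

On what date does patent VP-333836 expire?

2040-08-06

Earliest priority filing: 15 February 2015.
Base term: 15 February 2015 + 22 years → 15 February 2037.
Clinical Review Extension: +982 days → 25 October 2039.
Appellate Stay Credit: +286 days → 6 August 2040.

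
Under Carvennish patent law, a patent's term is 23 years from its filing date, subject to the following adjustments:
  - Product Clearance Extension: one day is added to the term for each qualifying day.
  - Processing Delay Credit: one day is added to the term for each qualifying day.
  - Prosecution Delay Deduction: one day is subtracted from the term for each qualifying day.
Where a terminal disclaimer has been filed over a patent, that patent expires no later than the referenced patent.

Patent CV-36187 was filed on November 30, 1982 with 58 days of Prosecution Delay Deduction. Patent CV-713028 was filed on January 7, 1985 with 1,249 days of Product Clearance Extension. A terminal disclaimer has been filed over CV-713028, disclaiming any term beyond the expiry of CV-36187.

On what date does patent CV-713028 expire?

October 3, 2005

Natural term of CV-713028:
  Base: filing + 23 years → 7 January 2008.
  Product Clearance Extension: +1249 days → 9 June 2011.
Expiry of referenced patent CV-36187:
  Base: filing + 23 years → 30 November 2005.
  Prosecution Delay Deduction: −58 days → 3 October 2005.
Terminal disclaimer: CV-713028 expires on the earlier of 9 June 2011 and 3 October 2005.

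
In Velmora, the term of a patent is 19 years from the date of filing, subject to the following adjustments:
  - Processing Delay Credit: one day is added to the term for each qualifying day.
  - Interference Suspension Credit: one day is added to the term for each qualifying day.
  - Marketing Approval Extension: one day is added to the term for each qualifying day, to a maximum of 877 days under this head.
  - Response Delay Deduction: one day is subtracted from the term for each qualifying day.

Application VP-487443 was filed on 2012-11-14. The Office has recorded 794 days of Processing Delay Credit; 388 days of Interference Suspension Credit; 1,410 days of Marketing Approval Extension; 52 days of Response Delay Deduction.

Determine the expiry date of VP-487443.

2037-05-13

Base term: filing date + 19 years → 14 November 2031.
Processing Delay Credit: +794 days → 16 January 2034.
Interference Suspension Credit: +388 days → 8 February 2035.
Marketing Approval Extension: 1410 days claimed exceeds the 877-day cap, so +877 days → 4 July 2037.
Response Delay Deduction: −52 days → 13 May 2037.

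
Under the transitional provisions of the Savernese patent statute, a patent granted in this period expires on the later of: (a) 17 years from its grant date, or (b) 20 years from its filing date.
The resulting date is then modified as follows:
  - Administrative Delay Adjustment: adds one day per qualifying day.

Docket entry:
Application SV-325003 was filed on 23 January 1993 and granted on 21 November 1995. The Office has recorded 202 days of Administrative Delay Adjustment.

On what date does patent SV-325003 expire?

(a) grant + 17 years → 21 November 2012.
(b) filing + 20 years → 23 January 2013.
Later of the two: 23 January 2013.
Administrative Delay Adjustment: +202 days → 13 August 2013.

August 13, 2013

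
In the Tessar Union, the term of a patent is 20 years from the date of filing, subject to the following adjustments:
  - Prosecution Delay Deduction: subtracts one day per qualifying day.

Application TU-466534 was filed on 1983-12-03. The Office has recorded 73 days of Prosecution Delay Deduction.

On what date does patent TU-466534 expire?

Base term: filing date + 20 years → 3 December 2003.
Prosecution Delay Deduction: −73 days → 21 September 2003.

September 21, 2003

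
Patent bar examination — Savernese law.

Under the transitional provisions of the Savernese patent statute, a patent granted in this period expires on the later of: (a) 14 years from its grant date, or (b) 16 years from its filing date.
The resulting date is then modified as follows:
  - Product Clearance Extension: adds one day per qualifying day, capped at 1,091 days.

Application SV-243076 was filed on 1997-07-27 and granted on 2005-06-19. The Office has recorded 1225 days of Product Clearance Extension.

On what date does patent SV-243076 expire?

2022-06-14

(a) grant + 14 years → 19 June 2019.
(b) filing + 16 years → 27 July 2013.
Later of the two: 19 June 2019.
Product Clearance Extension: 1225 days claimed exceeds the 1091-day cap, so +1091 days → 14 June 2022.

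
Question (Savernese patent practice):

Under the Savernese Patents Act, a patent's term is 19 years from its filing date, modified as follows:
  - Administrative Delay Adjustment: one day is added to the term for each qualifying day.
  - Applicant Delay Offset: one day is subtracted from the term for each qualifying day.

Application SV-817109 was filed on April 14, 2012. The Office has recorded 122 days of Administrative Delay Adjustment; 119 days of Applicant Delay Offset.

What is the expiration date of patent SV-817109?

Base term: filing date + 19 years → 14 April 2031.
Administrative Delay Adjustment: +122 days → 14 August 2031.
Applicant Delay Offset: −119 days → 17 April 2031.

April 17, 2031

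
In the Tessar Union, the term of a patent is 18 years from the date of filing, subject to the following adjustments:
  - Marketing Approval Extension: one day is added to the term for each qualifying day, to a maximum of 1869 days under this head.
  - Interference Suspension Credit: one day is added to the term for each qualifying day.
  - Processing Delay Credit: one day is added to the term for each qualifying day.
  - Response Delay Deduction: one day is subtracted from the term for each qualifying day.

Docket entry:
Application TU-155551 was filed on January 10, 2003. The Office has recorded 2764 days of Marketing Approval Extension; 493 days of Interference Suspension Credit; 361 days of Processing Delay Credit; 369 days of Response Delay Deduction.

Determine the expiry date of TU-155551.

2027-06-22

Base term: filing date + 18 years → 10 January 2021.
Marketing Approval Extension: 2764 days claimed exceeds the 1869-day cap, so +1869 days → 22 February 2026.
Interference Suspension Credit: +493 days → 30 June 2027.
Processing Delay Credit: +361 days → 25 June 2028.
Response Delay Deduction: −369 days → 22 June 2027.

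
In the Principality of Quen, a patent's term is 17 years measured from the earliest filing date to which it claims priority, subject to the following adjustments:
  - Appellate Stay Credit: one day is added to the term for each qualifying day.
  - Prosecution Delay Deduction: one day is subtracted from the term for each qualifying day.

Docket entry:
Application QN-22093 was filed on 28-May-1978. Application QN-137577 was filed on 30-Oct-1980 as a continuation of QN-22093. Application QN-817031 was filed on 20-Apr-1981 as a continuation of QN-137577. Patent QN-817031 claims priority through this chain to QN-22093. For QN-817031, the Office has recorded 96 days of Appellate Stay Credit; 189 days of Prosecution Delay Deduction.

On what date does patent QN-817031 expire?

February 24, 1995

Earliest priority filing: 28 May 1978.
Base term: 28 May 1978 + 17 years → 28 May 1995.
Appellate Stay Credit: +96 days → 1 September 1995.
Prosecution Delay Deduction: −189 days → 24 February 1995.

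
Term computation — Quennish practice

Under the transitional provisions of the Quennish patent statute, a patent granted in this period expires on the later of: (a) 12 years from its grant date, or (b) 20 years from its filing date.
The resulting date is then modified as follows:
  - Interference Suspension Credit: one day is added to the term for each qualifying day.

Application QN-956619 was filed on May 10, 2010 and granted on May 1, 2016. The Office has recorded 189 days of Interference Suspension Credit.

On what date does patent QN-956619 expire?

November 15, 2030

(a) grant + 12 years → 1 May 2028.
(b) filing + 20 years → 10 May 2030.
Later of the two: 10 May 2030.
Interference Suspension Credit: +189 days → 15 November 2030.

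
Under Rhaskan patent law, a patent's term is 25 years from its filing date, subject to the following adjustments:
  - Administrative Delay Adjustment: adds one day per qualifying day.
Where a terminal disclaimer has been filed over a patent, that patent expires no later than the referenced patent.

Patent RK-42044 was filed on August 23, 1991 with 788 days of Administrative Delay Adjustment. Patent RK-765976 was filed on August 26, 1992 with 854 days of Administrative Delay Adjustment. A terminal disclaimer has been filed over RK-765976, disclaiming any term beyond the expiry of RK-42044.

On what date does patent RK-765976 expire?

October 20, 2018

Natural term of RK-765976:
  Base: filing + 25 years → 26 August 2017.
  Administrative Delay Adjustment: +854 days → 28 December 2019.
Expiry of referenced patent RK-42044:
  Base: filing + 25 years → 23 August 2016.
  Administrative Delay Adjustment: +788 days → 20 October 2018.
Terminal disclaimer: RK-765976 expires on the earlier of 28 December 2019 and 20 October 2018.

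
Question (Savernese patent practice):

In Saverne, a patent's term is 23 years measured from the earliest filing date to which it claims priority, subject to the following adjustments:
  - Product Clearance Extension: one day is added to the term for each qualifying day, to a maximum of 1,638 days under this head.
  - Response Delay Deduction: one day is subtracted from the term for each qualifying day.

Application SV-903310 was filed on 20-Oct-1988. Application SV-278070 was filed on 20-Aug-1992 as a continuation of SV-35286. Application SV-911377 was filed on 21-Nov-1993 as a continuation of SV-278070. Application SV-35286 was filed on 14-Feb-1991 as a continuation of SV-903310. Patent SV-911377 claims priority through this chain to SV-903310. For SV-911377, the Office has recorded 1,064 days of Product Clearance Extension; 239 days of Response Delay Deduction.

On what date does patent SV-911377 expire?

Earliest priority filing: 20 October 1988.
Base term: 20 October 1988 + 23 years → 20 October 2011.
Product Clearance Extension: 1064 days (within the 1638-day cap) → +1064 days → 18 September 2014.
Response Delay Deduction: −239 days → 22 January 2014.

January 22, 2014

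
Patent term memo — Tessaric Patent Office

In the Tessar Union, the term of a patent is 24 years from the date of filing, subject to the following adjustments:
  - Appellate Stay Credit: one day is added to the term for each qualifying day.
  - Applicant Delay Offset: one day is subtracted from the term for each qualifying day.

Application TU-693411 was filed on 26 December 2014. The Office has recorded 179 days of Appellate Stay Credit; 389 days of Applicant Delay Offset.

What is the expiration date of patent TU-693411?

Base term: filing date + 24 years → 26 December 2038.
Appellate Stay Credit: +179 days → 23 June 2039.
Applicant Delay Offset: −389 days → 30 May 2038.

2038-05-30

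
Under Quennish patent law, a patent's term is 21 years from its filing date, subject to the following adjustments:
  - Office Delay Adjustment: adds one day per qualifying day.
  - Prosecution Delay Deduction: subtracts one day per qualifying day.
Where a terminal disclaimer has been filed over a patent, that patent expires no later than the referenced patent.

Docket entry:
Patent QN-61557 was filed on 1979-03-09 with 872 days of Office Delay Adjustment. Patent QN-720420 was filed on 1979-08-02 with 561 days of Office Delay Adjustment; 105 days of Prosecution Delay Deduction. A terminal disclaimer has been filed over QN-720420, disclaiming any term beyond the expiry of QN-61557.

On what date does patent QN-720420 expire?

Natural term of QN-720420:
  Base: filing + 21 years → 2 August 2000.
  Office Delay Adjustment: +561 days → 14 February 2002.
  Prosecution Delay Deduction: −105 days → 1 November 2001.
Expiry of referenced patent QN-61557:
  Base: filing + 21 years → 9 March 2000.
  Office Delay Adjustment: +872 days → 29 July 2002.
Terminal disclaimer: QN-720420 expires on the earlier of 1 November 2001 and 29 July 2002.

2001-11-01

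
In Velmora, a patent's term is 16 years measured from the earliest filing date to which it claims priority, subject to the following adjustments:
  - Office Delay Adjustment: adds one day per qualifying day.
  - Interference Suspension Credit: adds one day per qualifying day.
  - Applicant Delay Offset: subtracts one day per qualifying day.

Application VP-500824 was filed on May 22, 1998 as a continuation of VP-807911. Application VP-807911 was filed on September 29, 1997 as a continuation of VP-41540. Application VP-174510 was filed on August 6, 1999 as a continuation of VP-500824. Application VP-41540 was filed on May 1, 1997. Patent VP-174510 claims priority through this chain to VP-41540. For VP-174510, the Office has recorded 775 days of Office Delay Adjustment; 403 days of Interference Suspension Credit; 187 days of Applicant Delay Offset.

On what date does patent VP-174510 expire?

2016-01-17

Earliest priority filing: 1 May 1997.
Base term: 1 May 1997 + 16 years → 1 May 2013.
Office Delay Adjustment: +775 days → 15 June 2015.
Interference Suspension Credit: +403 days → 22 July 2016.
Applicant Delay Offset: −187 days → 17 January 2016.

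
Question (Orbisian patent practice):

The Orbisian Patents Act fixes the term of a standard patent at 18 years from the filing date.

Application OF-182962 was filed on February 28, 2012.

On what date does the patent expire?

Filing date + 18 years → 28 February 2030.

2030-02-28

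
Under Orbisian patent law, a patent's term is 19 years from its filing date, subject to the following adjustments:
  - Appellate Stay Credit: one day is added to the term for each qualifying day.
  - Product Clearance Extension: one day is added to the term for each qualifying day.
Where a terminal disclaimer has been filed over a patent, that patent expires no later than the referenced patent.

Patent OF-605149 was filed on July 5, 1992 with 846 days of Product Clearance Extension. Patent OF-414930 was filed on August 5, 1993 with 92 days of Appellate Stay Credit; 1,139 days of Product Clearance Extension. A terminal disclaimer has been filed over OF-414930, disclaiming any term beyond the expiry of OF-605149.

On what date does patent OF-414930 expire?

October 28, 2013

Natural term of OF-414930:
  Base: filing + 19 years → 5 August 2012.
  Appellate Stay Credit: +92 days → 5 November 2012.
  Product Clearance Extension: +1139 days → 19 December 2015.
Expiry of referenced patent OF-605149:
  Base: filing + 19 years → 5 July 2011.
  Product Clearance Extension: +846 days → 28 October 2013.
Terminal disclaimer: OF-414930 expires on the earlier of 19 December 2015 and 28 October 2013.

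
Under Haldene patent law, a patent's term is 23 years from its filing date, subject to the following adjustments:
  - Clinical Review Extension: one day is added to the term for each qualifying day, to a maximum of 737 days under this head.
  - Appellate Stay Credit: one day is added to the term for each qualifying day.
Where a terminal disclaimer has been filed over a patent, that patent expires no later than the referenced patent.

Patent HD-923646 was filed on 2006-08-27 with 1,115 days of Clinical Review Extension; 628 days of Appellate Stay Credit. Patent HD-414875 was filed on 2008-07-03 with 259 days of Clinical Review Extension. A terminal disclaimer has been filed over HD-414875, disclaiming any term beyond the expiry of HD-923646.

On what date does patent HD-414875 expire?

2032-03-18

Natural term of HD-414875:
  Base: filing + 23 years → 3 July 2031.
  Clinical Review Extension: 259 days (within the 737-day cap) → +259 days → 18 March 2032.
Expiry of referenced patent HD-923646:
  Base: filing + 23 years → 27 August 2029.
  Clinical Review Extension: 1115 days claimed exceeds the 737-day cap, so +737 days → 3 September 2031.
  Appellate Stay Credit: +628 days → 23 May 2033.
Terminal disclaimer: HD-414875 expires on the earlier of 18 March 2032 and 23 May 2033.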